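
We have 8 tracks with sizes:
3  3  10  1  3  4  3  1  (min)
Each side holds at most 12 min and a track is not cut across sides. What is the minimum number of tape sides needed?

Total = 10 + 4 + 3 + 3 + 3 + 3 + 1 + 1 = 28 min.
Lower bound: ⌈28/12⌉ = 3 tape sides.
A packing using 3 tape sides:
  side 1: 10 + 1 + 1 = 12
  side 2: 4 + 3 + 3 = 10
  side 3: 3 + 3 = 6
This matches the lower bound, so 3 is optimal.

3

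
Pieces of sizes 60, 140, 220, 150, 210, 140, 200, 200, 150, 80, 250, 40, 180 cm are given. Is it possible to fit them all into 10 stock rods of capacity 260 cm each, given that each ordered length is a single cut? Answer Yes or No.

Yes

A valid assignment using 10 stock rods:
  stock rod 1: 250 = 250
  stock rod 2: 220 + 40 = 260
  stock rod 3: 210 = 210
  stock rod 4: 200 + 60 = 260
  stock rod 5: 200 = 200
  stock rod 6: 180 + 80 = 260
  stock rod 7: 150 = 150
  stock rod 8: 150 = 150
  stock rod 9: 140 = 140
  stock rod 10: 140 = 140
Every load is within 260 cm, so 10 stock rods suffice.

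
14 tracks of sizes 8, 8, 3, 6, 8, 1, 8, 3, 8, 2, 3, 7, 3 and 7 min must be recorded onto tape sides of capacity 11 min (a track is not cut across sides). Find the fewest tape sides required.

8

Total = 8 + 8 + 8 + 8 + 8 + 7 + 7 + 6 + 3 + 3 + 3 + 3 + 2 + 1 = 75 min.
Lower bound: ⌈75/11⌉ = 7 tape sides.
Also, 8 tracks each exceed 11/2 min, and no two of those can share a side, so at least 8 tape sides are needed.
A packing using 8 tape sides:
  side 1: 8 + 3 = 11
  side 2: 8 + 3 = 11
  side 3: 8 + 3 = 11
  side 4: 8 + 3 = 11
  side 5: 8 + 2 + 1 = 11
  side 6: 7 = 7
  side 7: 7 = 7
  side 8: 6 = 6
This matches the lower bound, so 8 is optimal.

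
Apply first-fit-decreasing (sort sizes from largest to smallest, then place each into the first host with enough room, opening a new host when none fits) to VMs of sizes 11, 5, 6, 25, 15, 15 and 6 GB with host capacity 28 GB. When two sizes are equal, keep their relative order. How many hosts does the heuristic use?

4

Sorted descending: 25, 15, 15, 11, 6, 6, 5.
  25 → host 1 (new)  [load 25/28]
  15 → host 2 (new)  [load 15/28]
  15 → host 3 (new)  [load 15/28]
  11 → host 2  [load 26/28]
  6 → host 3  [load 21/28]
  6 → host 3  [load 27/28]
  5 → host 4 (new)  [load 5/28]
4 hosts opened.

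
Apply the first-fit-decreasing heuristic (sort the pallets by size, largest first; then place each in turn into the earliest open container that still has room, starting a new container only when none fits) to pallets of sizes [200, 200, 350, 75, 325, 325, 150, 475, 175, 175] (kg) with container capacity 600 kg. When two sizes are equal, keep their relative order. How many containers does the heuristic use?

5

Sorted descending: 475, 350, 325, 325, 200, 200, 175, 175, 150, 75.
  475 → container 1 (new)  [load 475/600]
  350 → container 2 (new)  [load 350/600]
  325 → container 3 (new)  [load 325/600]
  325 → container 4 (new)  [load 325/600]
  200 → container 2  [load 550/600]
  200 → container 3  [load 525/600]
  175 → container 4  [load 500/600]
  175 → container 5 (new)  [load 175/600]
  150 → container 5  [load 325/600]
  75 → container 1  [load 550/600]
5 containers opened.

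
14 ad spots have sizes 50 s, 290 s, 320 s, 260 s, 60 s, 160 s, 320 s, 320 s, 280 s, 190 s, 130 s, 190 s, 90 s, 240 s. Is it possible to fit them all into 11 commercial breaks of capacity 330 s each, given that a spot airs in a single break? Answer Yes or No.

Yes

A valid assignment using 10 commercial breaks:
  break 1: 320 = 320
  break 2: 320 = 320
  break 3: 320 = 320
  break 4: 290 = 290
  break 5: 280 + 50 = 330
  break 6: 260 + 60 = 320
  break 7: 240 + 90 = 330
  break 8: 190 + 130 = 320
  break 9: 190 = 190
  break 10: 160 = 160
That uses only 10 ≤ 11, so 11 commercial breaks are enough.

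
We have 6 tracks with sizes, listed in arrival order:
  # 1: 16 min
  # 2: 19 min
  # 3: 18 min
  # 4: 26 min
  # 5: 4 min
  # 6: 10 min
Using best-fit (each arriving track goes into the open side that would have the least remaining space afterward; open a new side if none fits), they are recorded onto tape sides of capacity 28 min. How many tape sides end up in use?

4

  16 → side 1 (new)  [load 16/28]
  19 → side 2 (new)  [load 19/28]
  18 → side 3 (new)  [load 18/28]
  26 → side 4 (new)  [load 26/28]
  4 → side 2  [load 23/28]
  10 → side 3  [load 28/28]
4 tape sides opened.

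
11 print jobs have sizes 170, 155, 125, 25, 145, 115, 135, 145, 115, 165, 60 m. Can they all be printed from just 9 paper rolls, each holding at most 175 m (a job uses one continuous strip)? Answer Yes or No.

A valid assignment using 9 paper rolls:
  roll 1: 170 = 170
  roll 2: 165 = 165
  roll 3: 155 = 155
  roll 4: 145 + 25 = 170
  roll 5: 145 = 145
  roll 6: 135 = 135
  roll 7: 125 = 125
  roll 8: 115 + 60 = 175
  roll 9: 115 = 115
Every load is within 175 m, so 9 paper rolls suffice.

Yes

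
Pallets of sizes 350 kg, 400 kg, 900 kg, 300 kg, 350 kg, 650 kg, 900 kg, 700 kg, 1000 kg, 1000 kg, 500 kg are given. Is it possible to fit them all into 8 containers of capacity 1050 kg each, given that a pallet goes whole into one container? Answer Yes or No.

Yes

A valid assignment using 8 containers:
  container 1: 1000 = 1000
  container 2: 1000 = 1000
  container 3: 900 = 900
  container 4: 900 = 900
  container 5: 700 + 350 = 1050
  container 6: 650 + 400 = 1050
  container 7: 500 + 350 = 850
  container 8: 300 = 300
Every load is within 1050 kg, so 8 containers suffice.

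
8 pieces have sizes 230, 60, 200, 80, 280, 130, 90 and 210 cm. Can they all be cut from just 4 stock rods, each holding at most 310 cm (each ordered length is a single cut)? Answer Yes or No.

Total = 1280 cm; ⌈1280/310⌉ = 5.
At least 5 stock rods are required, but only 4 are allowed.

No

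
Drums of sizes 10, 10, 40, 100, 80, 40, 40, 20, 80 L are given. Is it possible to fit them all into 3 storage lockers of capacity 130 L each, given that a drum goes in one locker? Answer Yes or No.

No

Total = 420 L; ⌈420/130⌉ = 4.
At least 4 storage lockers are required, but only 3 are allowed.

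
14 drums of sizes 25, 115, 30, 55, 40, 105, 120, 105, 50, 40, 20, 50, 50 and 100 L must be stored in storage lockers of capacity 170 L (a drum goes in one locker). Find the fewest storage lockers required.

6

Total = 120 + 115 + 105 + 105 + 100 + 55 + 50 + 50 + 50 + 40 + 40 + 30 + 25 + 20 = 905 L.
Lower bound: ⌈905/170⌉ = 6 storage lockers.
A packing using 6 storage lockers:
  locker 1: 120 + 50 = 170
  locker 2: 115 + 55 = 170
  locker 3: 105 + 50 = 155
  locker 4: 105 + 50 = 155
  locker 5: 100 + 40 + 30 = 170
  locker 6: 40 + 25 + 20 = 85
This matches the lower bound, so 6 is optimal.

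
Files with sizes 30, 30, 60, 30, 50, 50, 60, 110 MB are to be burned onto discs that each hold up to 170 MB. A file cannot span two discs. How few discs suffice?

Total = 110 + 60 + 60 + 50 + 50 + 30 + 30 + 30 = 420 MB.
Lower bound: ⌈420/170⌉ = 3 discs.
A packing using 3 discs:
  disc 1: 110 + 60 = 170
  disc 2: 60 + 50 + 50 = 160
  disc 3: 30 + 30 + 30 = 90
This matches the lower bound, so 3 is optimal.

3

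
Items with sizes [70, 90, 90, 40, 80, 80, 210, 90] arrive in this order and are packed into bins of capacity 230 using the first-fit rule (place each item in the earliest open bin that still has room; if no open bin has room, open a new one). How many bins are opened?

4

  70 → bin 1 (new)  [load 70/230]
  90 → bin 1  [load 160/230]
  90 → bin 2 (new)  [load 90/230]
  40 → bin 1  [load 200/230]
  80 → bin 2  [load 170/230]
  80 → bin 3 (new)  [load 80/230]
  210 → bin 4 (new)  [load 210/230]
  90 → bin 3  [load 170/230]
4 bins opened.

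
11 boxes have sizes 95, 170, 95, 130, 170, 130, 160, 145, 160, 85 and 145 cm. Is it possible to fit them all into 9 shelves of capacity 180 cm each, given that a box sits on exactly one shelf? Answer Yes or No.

No

Total = 1485 cm; ⌈1485/180⌉ = 9.
10 boxes each exceed half the capacity and cannot share a shelf, forcing at least 10 shelves.
At least 10 shelves are required, but only 9 are allowed.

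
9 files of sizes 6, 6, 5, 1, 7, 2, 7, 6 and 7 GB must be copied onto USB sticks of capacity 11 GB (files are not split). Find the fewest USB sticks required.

Total = 7 + 7 + 7 + 6 + 6 + 6 + 5 + 2 + 1 = 47 GB.
Lower bound: ⌈47/11⌉ = 5 USB sticks.
Also, 6 files each exceed 11/2 GB, and no two of those can share a USB stick, so at least 6 USB sticks are needed.
A packing using 6 USB sticks:
  USB stick 1: 7 + 2 + 1 = 10
  USB stick 2: 7 = 7
  USB stick 3: 7 = 7
  USB stick 4: 6 + 5 = 11
  USB stick 5: 6 = 6
  USB stick 6: 6 = 6
This matches the lower bound, so 6 is optimal.

6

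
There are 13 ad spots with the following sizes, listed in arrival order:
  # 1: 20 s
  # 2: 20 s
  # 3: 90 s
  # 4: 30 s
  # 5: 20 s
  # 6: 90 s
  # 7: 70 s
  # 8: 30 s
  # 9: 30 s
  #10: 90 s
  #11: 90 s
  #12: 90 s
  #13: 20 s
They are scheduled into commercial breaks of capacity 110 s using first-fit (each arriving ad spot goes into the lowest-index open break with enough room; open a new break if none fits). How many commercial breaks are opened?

  20 → break 1 (new)  [load 20/110]
  20 → break 1  [load 40/110]
  90 → break 2 (new)  [load 90/110]
  30 → break 1  [load 70/110]
  20 → break 1  [load 90/110]
  90 → break 3 (new)  [load 90/110]
  70 → break 4 (new)  [load 70/110]
  30 → break 4  [load 100/110]
  30 → break 5 (new)  [load 30/110]
  90 → break 6 (new)  [load 90/110]
  90 → break 7 (new)  [load 90/110]
  90 → break 8 (new)  [load 90/110]
  20 → break 1  [load 110/110]
8 commercial breaks opened.

8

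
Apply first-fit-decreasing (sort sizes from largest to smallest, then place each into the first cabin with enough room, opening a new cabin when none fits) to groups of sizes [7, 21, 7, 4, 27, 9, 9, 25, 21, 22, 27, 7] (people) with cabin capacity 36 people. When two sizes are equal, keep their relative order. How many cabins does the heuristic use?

Sorted descending: 27, 27, 25, 22, 21, 21, 9, 9, 7, 7, 7, 4.
  27 → cabin 1 (new)  [load 27/36]
  27 → cabin 2 (new)  [load 27/36]
  25 → cabin 3 (new)  [load 25/36]
  22 → cabin 4 (new)  [load 22/36]
  21 → cabin 5 (new)  [load 21/36]
  21 → cabin 6 (new)  [load 21/36]
  9 → cabin 1  [load 36/36]
  9 → cabin 2  [load 36/36]
  7 → cabin 3  [load 32/36]
  7 → cabin 4  [load 29/36]
  7 → cabin 4  [load 36/36]
  4 → cabin 3  [load 36/36]
6 cabins opened.

6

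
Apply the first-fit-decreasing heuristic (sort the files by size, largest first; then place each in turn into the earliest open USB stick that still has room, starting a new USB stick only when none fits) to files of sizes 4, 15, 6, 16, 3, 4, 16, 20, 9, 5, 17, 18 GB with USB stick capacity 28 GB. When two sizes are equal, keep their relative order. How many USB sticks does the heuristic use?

6

Sorted descending: 20, 18, 17, 16, 16, 15, 9, 6, 5, 4, 4, 3.
  20 → USB stick 1 (new)  [load 20/28]
  18 → USB stick 2 (new)  [load 18/28]
  17 → USB stick 3 (new)  [load 17/28]
  16 → USB stick 4 (new)  [load 16/28]
  16 → USB stick 5 (new)  [load 16/28]
  15 → USB stick 6 (new)  [load 15/28]
  9 → USB stick 2  [load 27/28]
  6 → USB stick 1  [load 26/28]
  5 → USB stick 3  [load 22/28]
  4 → USB stick 3  [load 26/28]
  4 → USB stick 4  [load 20/28]
  3 → USB stick 4  [load 23/28]
6 USB sticks opened.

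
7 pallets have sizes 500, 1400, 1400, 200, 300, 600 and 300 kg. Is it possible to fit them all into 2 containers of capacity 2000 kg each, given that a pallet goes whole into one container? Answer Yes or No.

No

Total = 4700 kg; ⌈4700/2000⌉ = 3.
At least 3 containers are required, but only 2 are allowed.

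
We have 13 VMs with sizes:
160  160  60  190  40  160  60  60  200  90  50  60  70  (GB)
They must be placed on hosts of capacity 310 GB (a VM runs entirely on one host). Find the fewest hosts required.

Total = 200 + 190 + 160 + 160 + 160 + 90 + 70 + 60 + 60 + 60 + 60 + 50 + 40 = 1360 GB.
Lower bound: ⌈1360/310⌉ = 5 hosts.
A packing using 5 hosts:
  host 1: 200 + 90 = 290
  host 2: 190 + 70 + 50 = 310
  host 3: 160 + 60 + 60 = 280
  host 4: 160 + 60 + 60 = 280
  host 5: 160 + 40 = 200
This matches the lower bound, so 5 is optimal.

5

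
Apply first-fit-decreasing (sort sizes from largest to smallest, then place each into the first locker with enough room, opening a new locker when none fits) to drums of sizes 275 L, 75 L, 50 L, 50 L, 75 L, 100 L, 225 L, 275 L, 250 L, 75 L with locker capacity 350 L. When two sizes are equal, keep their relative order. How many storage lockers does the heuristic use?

Sorted descending: 275, 275, 250, 225, 100, 75, 75, 75, 50, 50.
  275 → locker 1 (new)  [load 275/350]
  275 → locker 2 (new)  [load 275/350]
  250 → locker 3 (new)  [load 250/350]
  225 → locker 4 (new)  [load 225/350]
  100 → locker 3  [load 350/350]
  75 → locker 1  [load 350/350]
  75 → locker 2  [load 350/350]
  75 → locker 4  [load 300/350]
  50 → locker 4  [load 350/350]
  50 → locker 5 (new)  [load 50/350]
5 storage lockers opened.

5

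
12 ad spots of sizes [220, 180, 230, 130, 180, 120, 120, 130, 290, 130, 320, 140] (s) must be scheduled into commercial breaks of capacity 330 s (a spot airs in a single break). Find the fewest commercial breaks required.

Total = 320 + 290 + 230 + 220 + 180 + 180 + 140 + 130 + 130 + 130 + 120 + 120 = 2190 s.
Lower bound: ⌈2190/330⌉ = 7 commercial breaks.
A packing using 8 commercial breaks:
  break 1: 320 = 320
  break 2: 290 = 290
  break 3: 230 = 230
  break 4: 220 = 220
  break 5: 180 + 140 = 320
  break 6: 180 + 130 = 310
  break 7: 130 + 130 = 260
  break 8: 120 + 120 = 240
No arrangement into 7 commercial breaks stays within capacity, so 8 is optimal.

8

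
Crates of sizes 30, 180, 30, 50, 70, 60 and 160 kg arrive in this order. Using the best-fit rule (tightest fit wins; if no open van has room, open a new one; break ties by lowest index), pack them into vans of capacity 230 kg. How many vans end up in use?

3

  30 → van 1 (new)  [load 30/230]
  180 → van 1  [load 210/230]
  30 → van 2 (new)  [load 30/230]
  50 → van 2  [load 80/230]
  70 → van 2  [load 150/230]
  60 → van 2  [load 210/230]
  160 → van 3 (new)  [load 160/230]
3 vans opened.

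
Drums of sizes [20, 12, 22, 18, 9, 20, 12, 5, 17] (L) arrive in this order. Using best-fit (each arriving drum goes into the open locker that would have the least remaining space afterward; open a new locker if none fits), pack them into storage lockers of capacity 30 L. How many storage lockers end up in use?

  20 → locker 1 (new)  [load 20/30]
  12 → locker 2 (new)  [load 12/30]
  22 → locker 3 (new)  [load 22/30]
  18 → locker 2  [load 30/30]
  9 → locker 1  [load 29/30]
  20 → locker 4 (new)  [load 20/30]
  12 → locker 5 (new)  [load 12/30]
  5 → locker 3  [load 27/30]
  17 → locker 5  [load 29/30]
5 storage lockers opened.

5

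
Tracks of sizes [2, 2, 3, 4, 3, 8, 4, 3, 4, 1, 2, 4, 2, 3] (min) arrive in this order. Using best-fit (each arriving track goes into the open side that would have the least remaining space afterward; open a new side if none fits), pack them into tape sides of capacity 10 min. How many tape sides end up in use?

5

  2 → side 1 (new)  [load 2/10]
  2 → side 1  [load 4/10]
  3 → side 1  [load 7/10]
  4 → side 2 (new)  [load 4/10]
  3 → side 1  [load 10/10]
  8 → side 3 (new)  [load 8/10]
  4 → side 2  [load 8/10]
  3 → side 4 (new)  [load 3/10]
  4 → side 4  [load 7/10]
  1 → side 2  [load 9/10]
  2 → side 3  [load 10/10]
  4 → side 5 (new)  [load 4/10]
  2 → side 4  [load 9/10]
  3 → side 5  [load 7/10]
5 tape sides opened.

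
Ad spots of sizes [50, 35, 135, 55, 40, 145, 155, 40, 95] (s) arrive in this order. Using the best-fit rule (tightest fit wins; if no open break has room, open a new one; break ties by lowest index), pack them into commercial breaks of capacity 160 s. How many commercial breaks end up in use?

6

  50 → break 1 (new)  [load 50/160]
  35 → break 1  [load 85/160]
  135 → break 2 (new)  [load 135/160]
  55 → break 1  [load 140/160]
  40 → break 3 (new)  [load 40/160]
  145 → break 4 (new)  [load 145/160]
  155 → break 5 (new)  [load 155/160]
  40 → break 3  [load 80/160]
  95 → break 6 (new)  [load 95/160]
6 commercial breaks opened.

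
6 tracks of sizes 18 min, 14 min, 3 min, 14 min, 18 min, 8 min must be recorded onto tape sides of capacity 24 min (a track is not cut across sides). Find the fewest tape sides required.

4

Total = 18 + 18 + 14 + 14 + 8 + 3 = 75 min.
Lower bound: ⌈75/24⌉ = 4 tape sides.
A packing using 4 tape sides:
  side 1: 18 + 3 = 21
  side 2: 18 = 18
  side 3: 14 + 8 = 22
  side 4: 14 = 14
This matches the lower bound, so 4 is optimal.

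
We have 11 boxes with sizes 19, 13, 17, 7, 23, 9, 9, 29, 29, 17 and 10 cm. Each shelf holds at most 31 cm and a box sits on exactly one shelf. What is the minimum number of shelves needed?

7

Total = 29 + 29 + 23 + 19 + 17 + 17 + 13 + 10 + 9 + 9 + 7 = 182 cm.
Lower bound: ⌈182/31⌉ = 6 shelves.
A packing using 7 shelves:
  shelf 1: 29 = 29
  shelf 2: 29 = 29
  shelf 3: 23 + 7 = 30
  shelf 4: 19 + 10 = 29
  shelf 5: 17 + 13 = 30
  shelf 6: 17 + 9 = 26
  shelf 7: 9 = 9
No arrangement into 6 shelves stays within capacity, so 7 is optimal.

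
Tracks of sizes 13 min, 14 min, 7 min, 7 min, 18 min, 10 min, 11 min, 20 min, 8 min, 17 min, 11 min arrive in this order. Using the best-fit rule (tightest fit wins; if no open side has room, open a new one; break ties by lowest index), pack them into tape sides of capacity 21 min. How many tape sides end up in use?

  13 → side 1 (new)  [load 13/21]
  14 → side 2 (new)  [load 14/21]
  7 → side 2  [load 21/21]
  7 → side 1  [load 20/21]
  18 → side 3 (new)  [load 18/21]
  10 → side 4 (new)  [load 10/21]
  11 → side 4  [load 21/21]
  20 → side 5 (new)  [load 20/21]
  8 → side 6 (new)  [load 8/21]
  17 → side 7 (new)  [load 17/21]
  11 → side 6  [load 19/21]
7 tape sides opened.

7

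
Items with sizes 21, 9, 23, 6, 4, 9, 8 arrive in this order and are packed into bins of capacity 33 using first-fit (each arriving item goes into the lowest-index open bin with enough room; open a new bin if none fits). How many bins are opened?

  21 → bin 1 (new)  [load 21/33]
  9 → bin 1  [load 30/33]
  23 → bin 2 (new)  [load 23/33]
  6 → bin 2  [load 29/33]
  4 → bin 2  [load 33/33]
  9 → bin 3 (new)  [load 9/33]
  8 → bin 3  [load 17/33]
3 bins opened.

3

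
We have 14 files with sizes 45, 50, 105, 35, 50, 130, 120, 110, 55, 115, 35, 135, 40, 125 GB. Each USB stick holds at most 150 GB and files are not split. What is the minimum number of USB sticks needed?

9

Total = 135 + 130 + 125 + 120 + 115 + 110 + 105 + 55 + 50 + 50 + 45 + 40 + 35 + 35 = 1150 GB.
Lower bound: ⌈1150/150⌉ = 8 USB sticks.
A packing using 9 USB sticks:
  USB stick 1: 135 = 135
  USB stick 2: 130 = 130
  USB stick 3: 125 = 125
  USB stick 4: 120 = 120
  USB stick 5: 115 + 35 = 150
  USB stick 6: 110 + 40 = 150
  USB stick 7: 105 + 45 = 150
  USB stick 8: 55 + 50 + 35 = 140
  USB stick 9: 50 = 50
No arrangement into 8 USB sticks stays within capacity, so 9 is optimal.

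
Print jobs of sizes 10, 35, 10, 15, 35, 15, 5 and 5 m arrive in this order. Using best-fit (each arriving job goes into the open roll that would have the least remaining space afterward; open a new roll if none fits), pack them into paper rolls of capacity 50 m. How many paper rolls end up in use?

3

  10 → roll 1 (new)  [load 10/50]
  35 → roll 1  [load 45/50]
  10 → roll 2 (new)  [load 10/50]
  15 → roll 2  [load 25/50]
  35 → roll 3 (new)  [load 35/50]
  15 → roll 3  [load 50/50]
  5 → roll 1  [load 50/50]
  5 → roll 2  [load 30/50]
3 paper rolls opened.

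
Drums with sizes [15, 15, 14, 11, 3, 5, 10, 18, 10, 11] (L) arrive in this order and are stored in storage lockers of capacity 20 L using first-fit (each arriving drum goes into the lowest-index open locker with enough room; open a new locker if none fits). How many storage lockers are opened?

7

  15 → locker 1 (new)  [load 15/20]
  15 → locker 2 (new)  [load 15/20]
  14 → locker 3 (new)  [load 14/20]
  11 → locker 4 (new)  [load 11/20]
  3 → locker 1  [load 18/20]
  5 → locker 2  [load 20/20]
  10 → locker 5 (new)  [load 10/20]
  18 → locker 6 (new)  [load 18/20]
  10 → locker 5  [load 20/20]
  11 → locker 7 (new)  [load 11/20]
7 storage lockers opened.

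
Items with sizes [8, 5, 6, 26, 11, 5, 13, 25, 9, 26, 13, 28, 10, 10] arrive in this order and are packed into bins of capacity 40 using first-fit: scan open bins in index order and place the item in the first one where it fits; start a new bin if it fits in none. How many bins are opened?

6

  8 → bin 1 (new)  [load 8/40]
  5 → bin 1  [load 13/40]
  6 → bin 1  [load 19/40]
  26 → bin 2 (new)  [load 26/40]
  11 → bin 1  [load 30/40]
  5 → bin 1  [load 35/40]
  13 → bin 2  [load 39/40]
  25 → bin 3 (new)  [load 25/40]
  9 → bin 3  [load 34/40]
  26 → bin 4 (new)  [load 26/40]
  13 → bin 4  [load 39/40]
  28 → bin 5 (new)  [load 28/40]
  10 → bin 5  [load 38/40]
  10 → bin 6 (new)  [load 10/40]
6 bins opened.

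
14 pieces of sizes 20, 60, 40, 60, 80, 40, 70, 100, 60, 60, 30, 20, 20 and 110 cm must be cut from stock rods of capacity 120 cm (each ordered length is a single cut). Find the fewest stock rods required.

7

Total = 110 + 100 + 80 + 70 + 60 + 60 + 60 + 60 + 40 + 40 + 30 + 20 + 20 + 20 = 770 cm.
Lower bound: ⌈770/120⌉ = 7 stock rods.
A packing using 7 stock rods:
  stock rod 1: 110 = 110
  stock rod 2: 100 + 20 = 120
  stock rod 3: 80 + 40 = 120
  stock rod 4: 70 + 40 = 110
  stock rod 5: 60 + 60 = 120
  stock rod 6: 60 + 60 = 120
  stock rod 7: 30 + 20 + 20 = 70
This matches the lower bound, so 7 is optimal.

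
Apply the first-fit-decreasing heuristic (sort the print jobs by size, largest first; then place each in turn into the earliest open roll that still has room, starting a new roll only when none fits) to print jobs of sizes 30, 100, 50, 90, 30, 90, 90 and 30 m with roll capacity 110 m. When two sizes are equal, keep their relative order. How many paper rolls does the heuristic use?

6

Sorted descending: 100, 90, 90, 90, 50, 30, 30, 30.
  100 → roll 1 (new)  [load 100/110]
  90 → roll 2 (new)  [load 90/110]
  90 → roll 3 (new)  [load 90/110]
  90 → roll 4 (new)  [load 90/110]
  50 → roll 5 (new)  [load 50/110]
  30 → roll 5  [load 80/110]
  30 → roll 5  [load 110/110]
  30 → roll 6 (new)  [load 30/110]
6 paper rolls opened.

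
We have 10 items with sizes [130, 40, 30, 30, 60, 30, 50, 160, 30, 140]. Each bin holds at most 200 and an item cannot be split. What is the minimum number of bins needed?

Total = 160 + 140 + 130 + 60 + 50 + 40 + 30 + 30 + 30 + 30 = 700.
Lower bound: ⌈700/200⌉ = 4 bins.
A packing using 4 bins:
  bin 1: 160 + 40 = 200
  bin 2: 140 + 60 = 200
  bin 3: 130 + 50 = 180
  bin 4: 30 + 30 + 30 + 30 = 120
This matches the lower bound, so 4 is optimal.

4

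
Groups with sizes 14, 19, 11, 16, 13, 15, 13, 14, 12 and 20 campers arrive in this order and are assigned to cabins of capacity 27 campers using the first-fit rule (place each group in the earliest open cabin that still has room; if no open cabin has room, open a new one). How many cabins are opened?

  14 → cabin 1 (new)  [load 14/27]
  19 → cabin 2 (new)  [load 19/27]
  11 → cabin 1  [load 25/27]
  16 → cabin 3 (new)  [load 16/27]
  13 → cabin 4 (new)  [load 13/27]
  15 → cabin 5 (new)  [load 15/27]
  13 → cabin 4  [load 26/27]
  14 → cabin 6 (new)  [load 14/27]
  12 → cabin 5  [load 27/27]
  20 → cabin 7 (new)  [load 20/27]
7 cabins opened.

7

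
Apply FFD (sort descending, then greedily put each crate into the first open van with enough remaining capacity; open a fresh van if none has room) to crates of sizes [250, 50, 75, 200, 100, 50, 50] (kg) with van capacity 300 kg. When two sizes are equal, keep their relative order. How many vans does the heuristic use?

3

Sorted descending: 250, 200, 100, 75, 50, 50, 50.
  250 → van 1 (new)  [load 250/300]
  200 → van 2 (new)  [load 200/300]
  100 → van 2  [load 300/300]
  75 → van 3 (new)  [load 75/300]
  50 → van 1  [load 300/300]
  50 → van 3  [load 125/300]
  50 → van 3  [load 175/300]
3 vans opened.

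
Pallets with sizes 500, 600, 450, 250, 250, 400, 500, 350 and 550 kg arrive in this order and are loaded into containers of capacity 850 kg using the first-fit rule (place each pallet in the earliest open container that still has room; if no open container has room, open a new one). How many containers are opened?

5

  500 → container 1 (new)  [load 500/850]
  600 → container 2 (new)  [load 600/850]
  450 → container 3 (new)  [load 450/850]
  250 → container 1  [load 750/850]
  250 → container 2  [load 850/850]
  400 → container 3  [load 850/850]
  500 → container 4 (new)  [load 500/850]
  350 → container 4  [load 850/850]
  550 → container 5 (new)  [load 550/850]
5 containers opened.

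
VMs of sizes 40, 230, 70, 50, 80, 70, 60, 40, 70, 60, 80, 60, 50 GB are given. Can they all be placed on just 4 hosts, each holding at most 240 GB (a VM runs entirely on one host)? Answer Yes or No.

Total = 960 GB; ⌈960/240⌉ = 4.
The bound of 4 does not rule out 4, but exhaustive search shows no assignment into 4 hosts of capacity 240 GB exists — the minimum is 5.

No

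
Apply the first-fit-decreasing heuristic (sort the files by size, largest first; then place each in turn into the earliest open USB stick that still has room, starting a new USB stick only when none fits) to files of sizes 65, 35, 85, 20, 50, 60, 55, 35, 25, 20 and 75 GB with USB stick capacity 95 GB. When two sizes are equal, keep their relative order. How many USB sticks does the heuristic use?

6

Sorted descending: 85, 75, 65, 60, 55, 50, 35, 35, 25, 20, 20.
  85 → USB stick 1 (new)  [load 85/95]
  75 → USB stick 2 (new)  [load 75/95]
  65 → USB stick 3 (new)  [load 65/95]
  60 → USB stick 4 (new)  [load 60/95]
  55 → USB stick 5 (new)  [load 55/95]
  50 → USB stick 6 (new)  [load 50/95]
  35 → USB stick 4  [load 95/95]
  35 → USB stick 5  [load 90/95]
  25 → USB stick 3  [load 90/95]
  20 → USB stick 2  [load 95/95]
  20 → USB stick 6  [load 70/95]
6 USB sticks opened.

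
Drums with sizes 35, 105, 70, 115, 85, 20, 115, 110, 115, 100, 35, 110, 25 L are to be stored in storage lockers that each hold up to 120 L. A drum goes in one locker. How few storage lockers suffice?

10

Total = 115 + 115 + 115 + 110 + 110 + 105 + 100 + 85 + 70 + 35 + 35 + 25 + 20 = 1040 L.
Lower bound: ⌈1040/120⌉ = 9 storage lockers.
A packing using 10 storage lockers:
  locker 1: 115 = 115
  locker 2: 115 = 115
  locker 3: 115 = 115
  locker 4: 110 = 110
  locker 5: 110 = 110
  locker 6: 105 = 105
  locker 7: 100 + 20 = 120
  locker 8: 85 + 35 = 120
  locker 9: 70 + 35 = 105
  locker 10: 25 = 25
No arrangement into 9 storage lockers stays within capacity, so 10 is optimal.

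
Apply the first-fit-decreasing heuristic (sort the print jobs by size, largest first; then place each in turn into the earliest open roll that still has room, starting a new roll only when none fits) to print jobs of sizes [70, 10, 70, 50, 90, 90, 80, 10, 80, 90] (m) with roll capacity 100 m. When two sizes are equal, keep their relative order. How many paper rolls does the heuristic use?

8

Sorted descending: 90, 90, 90, 80, 80, 70, 70, 50, 10, 10.
  90 → roll 1 (new)  [load 90/100]
  90 → roll 2 (new)  [load 90/100]
  90 → roll 3 (new)  [load 90/100]
  80 → roll 4 (new)  [load 80/100]
  80 → roll 5 (new)  [load 80/100]
  70 → roll 6 (new)  [load 70/100]
  70 → roll 7 (new)  [load 70/100]
  50 → roll 8 (new)  [load 50/100]
  10 → roll 1  [load 100/100]
  10 → roll 2  [load 100/100]
8 paper rolls opened.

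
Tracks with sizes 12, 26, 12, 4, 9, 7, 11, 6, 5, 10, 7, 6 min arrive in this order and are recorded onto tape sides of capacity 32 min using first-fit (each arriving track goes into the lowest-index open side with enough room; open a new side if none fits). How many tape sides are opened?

4

  12 → side 1 (new)  [load 12/32]
  26 → side 2 (new)  [load 26/32]
  12 → side 1  [load 24/32]
  4 → side 1  [load 28/32]
  9 → side 3 (new)  [load 9/32]
  7 → side 3  [load 16/32]
  11 → side 3  [load 27/32]
  6 → side 2  [load 32/32]
  5 → side 3  [load 32/32]
  10 → side 4 (new)  [load 10/32]
  7 → side 4  [load 17/32]
  6 → side 4  [load 23/32]
4 tape sides opened.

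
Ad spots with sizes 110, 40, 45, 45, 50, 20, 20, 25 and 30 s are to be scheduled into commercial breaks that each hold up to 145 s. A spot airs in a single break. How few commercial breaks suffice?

3

Total = 110 + 50 + 45 + 45 + 40 + 30 + 25 + 20 + 20 = 385 s.
Lower bound: ⌈385/145⌉ = 3 commercial breaks.
A packing using 3 commercial breaks:
  break 1: 110 + 30 = 140
  break 2: 50 + 45 + 45 = 140
  break 3: 40 + 25 + 20 + 20 = 105
This matches the lower bound, so 3 is optimal.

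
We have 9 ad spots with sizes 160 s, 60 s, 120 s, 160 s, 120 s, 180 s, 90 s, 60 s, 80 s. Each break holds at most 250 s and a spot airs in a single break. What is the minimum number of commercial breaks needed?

Total = 180 + 160 + 160 + 120 + 120 + 90 + 80 + 60 + 60 = 1030 s.
Lower bound: ⌈1030/250⌉ = 5 commercial breaks.
A packing using 5 commercial breaks:
  break 1: 180 + 60 = 240
  break 2: 160 + 90 = 250
  break 3: 160 + 80 = 240
  break 4: 120 + 120 = 240
  break 5: 60 = 60
This matches the lower bound, so 5 is optimal.

5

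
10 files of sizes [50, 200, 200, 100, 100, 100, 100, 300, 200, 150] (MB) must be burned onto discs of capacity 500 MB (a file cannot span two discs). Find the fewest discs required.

Total = 300 + 200 + 200 + 200 + 150 + 100 + 100 + 100 + 100 + 50 = 1500 MB.
Lower bound: ⌈1500/500⌉ = 3 discs.
A packing using 3 discs:
  disc 1: 300 + 200 = 500
  disc 2: 200 + 200 + 100 = 500
  disc 3: 150 + 100 + 100 + 100 + 50 = 500
This matches the lower bound, so 3 is optimal.

3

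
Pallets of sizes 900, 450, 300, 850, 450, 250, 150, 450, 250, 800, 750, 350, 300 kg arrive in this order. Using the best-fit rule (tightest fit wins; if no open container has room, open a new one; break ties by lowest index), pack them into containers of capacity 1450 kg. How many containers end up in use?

  900 → container 1 (new)  [load 900/1450]
  450 → container 1  [load 1350/1450]
  300 → container 2 (new)  [load 300/1450]
  850 → container 2  [load 1150/1450]
  450 → container 3 (new)  [load 450/1450]
  250 → container 2  [load 1400/1450]
  150 → container 3  [load 600/1450]
  450 → container 3  [load 1050/1450]
  250 → container 3  [load 1300/1450]
  800 → container 4 (new)  [load 800/1450]
  750 → container 5 (new)  [load 750/1450]
  350 → container 4  [load 1150/1450]
  300 → container 4  [load 1450/1450]
5 containers opened.

5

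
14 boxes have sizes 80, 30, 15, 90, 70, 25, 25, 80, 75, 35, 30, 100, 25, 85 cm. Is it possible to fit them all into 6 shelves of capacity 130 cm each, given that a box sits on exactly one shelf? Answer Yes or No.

No

Total = 765 cm; ⌈765/130⌉ = 6.
7 boxes each exceed half the capacity and cannot share a shelf, forcing at least 7 shelves.
At least 7 shelves are required, but only 6 are allowed.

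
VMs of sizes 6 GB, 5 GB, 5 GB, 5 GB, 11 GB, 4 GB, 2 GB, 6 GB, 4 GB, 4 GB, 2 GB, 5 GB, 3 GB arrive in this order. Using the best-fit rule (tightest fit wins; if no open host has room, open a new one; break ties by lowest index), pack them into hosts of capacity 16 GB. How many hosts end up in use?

  6 → host 1 (new)  [load 6/16]
  5 → host 1  [load 11/16]
  5 → host 1  [load 16/16]
  5 → host 2 (new)  [load 5/16]
  11 → host 2  [load 16/16]
  4 → host 3 (new)  [load 4/16]
  2 → host 3  [load 6/16]
  6 → host 3  [load 12/16]
  4 → host 3  [load 16/16]
  4 → host 4 (new)  [load 4/16]
  2 → host 4  [load 6/16]
  5 → host 4  [load 11/16]
  3 → host 4  [load 14/16]
4 hosts opened.

4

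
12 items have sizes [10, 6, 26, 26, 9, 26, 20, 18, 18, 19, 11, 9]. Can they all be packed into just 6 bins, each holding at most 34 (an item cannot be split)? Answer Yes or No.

No

Total = 198; ⌈198/34⌉ = 6.
7 items each exceed half the capacity and cannot share a bin, forcing at least 7 bins.
At least 7 bins are required, but only 6 are allowed.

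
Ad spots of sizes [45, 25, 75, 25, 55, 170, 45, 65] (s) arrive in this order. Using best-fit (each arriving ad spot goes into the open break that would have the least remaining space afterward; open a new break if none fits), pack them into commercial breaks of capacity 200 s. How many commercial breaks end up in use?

  45 → break 1 (new)  [load 45/200]
  25 → break 1  [load 70/200]
  75 → break 1  [load 145/200]
  25 → break 1  [load 170/200]
  55 → break 2 (new)  [load 55/200]
  170 → break 3 (new)  [load 170/200]
  45 → break 2  [load 100/200]
  65 → break 2  [load 165/200]
3 commercial breaks opened.

3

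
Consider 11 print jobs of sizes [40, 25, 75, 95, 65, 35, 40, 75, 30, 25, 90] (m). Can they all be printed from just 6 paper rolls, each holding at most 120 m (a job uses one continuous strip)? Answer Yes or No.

Yes

A valid assignment using 6 paper rolls:
  roll 1: 95 + 25 = 120
  roll 2: 90 + 30 = 120
  roll 3: 75 + 40 = 115
  roll 4: 75 + 40 = 115
  roll 5: 65 + 35 = 100
  roll 6: 25 = 25
Every load is within 120 m, so 6 paper rolls suffice.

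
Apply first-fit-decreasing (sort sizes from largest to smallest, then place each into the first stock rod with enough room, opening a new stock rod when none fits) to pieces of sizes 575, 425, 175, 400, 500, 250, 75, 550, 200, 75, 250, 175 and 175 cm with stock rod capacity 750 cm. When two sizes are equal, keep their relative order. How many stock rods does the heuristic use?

Sorted descending: 575, 550, 500, 425, 400, 250, 250, 200, 175, 175, 175, 75, 75.
  575 → stock rod 1 (new)  [load 575/750]
  550 → stock rod 2 (new)  [load 550/750]
  500 → stock rod 3 (new)  [load 500/750]
  425 → stock rod 4 (new)  [load 425/750]
  400 → stock rod 5 (new)  [load 400/750]
  250 → stock rod 3  [load 750/750]
  250 → stock rod 4  [load 675/750]
  200 → stock rod 2  [load 750/750]
  175 → stock rod 1  [load 750/750]
  175 → stock rod 5  [load 575/750]
  175 → stock rod 5  [load 750/750]
  75 → stock rod 4  [load 750/750]
  75 → stock rod 6 (new)  [load 75/750]
6 stock rods opened.

6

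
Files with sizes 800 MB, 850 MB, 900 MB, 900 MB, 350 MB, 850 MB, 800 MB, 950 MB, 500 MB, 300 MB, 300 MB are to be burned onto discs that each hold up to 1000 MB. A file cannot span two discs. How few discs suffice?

Total = 950 + 900 + 900 + 850 + 850 + 800 + 800 + 500 + 350 + 300 + 300 = 7500 MB.
Lower bound: ⌈7500/1000⌉ = 8 discs.
A packing using 9 discs:
  disc 1: 950 = 950
  disc 2: 900 = 900
  disc 3: 900 = 900
  disc 4: 850 = 850
  disc 5: 850 = 850
  disc 6: 800 = 800
  disc 7: 800 = 800
  disc 8: 500 + 350 = 850
  disc 9: 300 + 300 = 600
No arrangement into 8 discs stays within capacity, so 9 is optimal.

9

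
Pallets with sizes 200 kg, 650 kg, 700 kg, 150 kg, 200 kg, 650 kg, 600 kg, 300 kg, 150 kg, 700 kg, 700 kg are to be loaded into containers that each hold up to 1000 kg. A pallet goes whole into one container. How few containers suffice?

6

Total = 700 + 700 + 700 + 650 + 650 + 600 + 300 + 200 + 200 + 150 + 150 = 5000 kg.
Lower bound: ⌈5000/1000⌉ = 5 containers.
Also, 6 pallets each exceed 500 kg, and no two of those can share a container, so at least 6 containers are needed.
A packing using 6 containers:
  container 1: 700 + 300 = 1000
  container 2: 700 + 200 = 900
  container 3: 700 + 200 = 900
  container 4: 650 + 150 + 150 = 950
  container 5: 650 = 650
  container 6: 600 = 600
This matches the lower bound, so 6 is optimal.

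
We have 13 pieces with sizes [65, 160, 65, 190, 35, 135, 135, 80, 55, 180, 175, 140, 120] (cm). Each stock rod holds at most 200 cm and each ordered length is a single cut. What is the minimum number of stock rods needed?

Total = 190 + 180 + 175 + 160 + 140 + 135 + 135 + 120 + 80 + 65 + 65 + 55 + 35 = 1535 cm.
Lower bound: ⌈1535/200⌉ = 8 stock rods.
A packing using 8 stock rods:
  stock rod 1: 190 = 190
  stock rod 2: 180 = 180
  stock rod 3: 175 = 175
  stock rod 4: 160 + 35 = 195
  stock rod 5: 140 + 55 = 195
  stock rod 6: 135 + 65 = 200
  stock rod 7: 135 + 65 = 200
  stock rod 8: 120 + 80 = 200
This matches the lower bound, so 8 is optimal.

8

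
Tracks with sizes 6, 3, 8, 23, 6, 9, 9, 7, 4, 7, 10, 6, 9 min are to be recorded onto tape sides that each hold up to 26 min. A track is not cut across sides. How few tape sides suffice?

Total = 23 + 10 + 9 + 9 + 9 + 8 + 7 + 7 + 6 + 6 + 6 + 4 + 3 = 107 min.
Lower bound: ⌈107/26⌉ = 5 tape sides.
A packing using 5 tape sides:
  side 1: 23 + 3 = 26
  side 2: 10 + 9 + 7 = 26
  side 3: 9 + 9 + 8 = 26
  side 4: 7 + 6 + 6 + 6 = 25
  side 5: 4 = 4
This matches the lower bound, so 5 is optimal.

5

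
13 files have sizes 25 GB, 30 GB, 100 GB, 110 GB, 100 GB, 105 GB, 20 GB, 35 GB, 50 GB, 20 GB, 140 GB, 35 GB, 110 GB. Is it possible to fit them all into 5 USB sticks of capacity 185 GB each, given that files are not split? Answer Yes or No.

Total = 880 GB; ⌈880/185⌉ = 5.
6 files each exceed half the capacity and cannot share a USB stick, forcing at least 6 USB sticks.
At least 6 USB sticks are required, but only 5 are allowed.

No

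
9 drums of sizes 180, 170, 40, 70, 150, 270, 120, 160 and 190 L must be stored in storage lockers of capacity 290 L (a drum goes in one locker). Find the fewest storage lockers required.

Total = 270 + 190 + 180 + 170 + 160 + 150 + 120 + 70 + 40 = 1350 L.
Lower bound: ⌈1350/290⌉ = 5 storage lockers.
Also, 6 drums each exceed 145 L, and no two of those can share a locker, so at least 6 storage lockers are needed.
A packing using 6 storage lockers:
  locker 1: 270 = 270
  locker 2: 190 + 70 = 260
  locker 3: 180 + 40 = 220
  locker 4: 170 + 120 = 290
  locker 5: 160 = 160
  locker 6: 150 = 150
This matches the lower bound, so 6 is optimal.

6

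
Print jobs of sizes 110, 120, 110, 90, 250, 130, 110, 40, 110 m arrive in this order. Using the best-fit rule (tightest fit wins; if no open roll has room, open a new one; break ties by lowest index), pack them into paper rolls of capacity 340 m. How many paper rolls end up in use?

4

  110 → roll 1 (new)  [load 110/340]
  120 → roll 1  [load 230/340]
  110 → roll 1  [load 340/340]
  90 → roll 2 (new)  [load 90/340]
  250 → roll 2  [load 340/340]
  130 → roll 3 (new)  [load 130/340]
  110 → roll 3  [load 240/340]
  40 → roll 3  [load 280/340]
  110 → roll 4 (new)  [load 110/340]
4 paper rolls opened.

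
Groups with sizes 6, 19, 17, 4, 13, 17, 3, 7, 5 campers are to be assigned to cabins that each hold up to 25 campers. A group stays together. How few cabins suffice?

Total = 19 + 17 + 17 + 13 + 7 + 6 + 5 + 4 + 3 = 91 campers.
Lower bound: ⌈91/25⌉ = 4 cabins.
A packing using 4 cabins:
  cabin 1: 19 + 6 = 25
  cabin 2: 17 + 7 = 24
  cabin 3: 17 + 5 + 3 = 25
  cabin 4: 13 + 4 = 17
This matches the lower bound, so 4 is optimal.

4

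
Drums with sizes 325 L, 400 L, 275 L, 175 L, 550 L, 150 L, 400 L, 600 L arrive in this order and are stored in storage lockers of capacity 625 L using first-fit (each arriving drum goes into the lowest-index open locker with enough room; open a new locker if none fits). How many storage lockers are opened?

5

  325 → locker 1 (new)  [load 325/625]
  400 → locker 2 (new)  [load 400/625]
  275 → locker 1  [load 600/625]
  175 → locker 2  [load 575/625]
  550 → locker 3 (new)  [load 550/625]
  150 → locker 4 (new)  [load 150/625]
  400 → locker 4  [load 550/625]
  600 → locker 5 (new)  [load 600/625]
5 storage lockers opened.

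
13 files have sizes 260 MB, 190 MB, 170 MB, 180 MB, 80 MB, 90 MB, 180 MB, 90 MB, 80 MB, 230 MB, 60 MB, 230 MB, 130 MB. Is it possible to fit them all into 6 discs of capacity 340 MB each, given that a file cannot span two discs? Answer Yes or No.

Total = 1970 MB; ⌈1970/340⌉ = 6.
The bound of 6 does not rule out 6, but exhaustive search shows no assignment into 6 discs of capacity 340 MB exists — the minimum is 7.

No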